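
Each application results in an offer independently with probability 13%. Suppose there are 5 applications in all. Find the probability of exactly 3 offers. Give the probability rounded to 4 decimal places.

X ~ Binomial(n=5, p=0.13).
P(X=3) = C(5,3) · p^3 · (1−p)^2
= 10 · 0.002197 · 0.7569 = 0.016629

0.0166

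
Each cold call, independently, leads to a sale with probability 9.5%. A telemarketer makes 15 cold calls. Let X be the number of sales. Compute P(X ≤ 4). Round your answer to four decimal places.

X ~ Binomial(15, 0.095); P(X ≤ 4) = Σ C(15,k) p^k (1−p)^(15−k) over k:
  k=0: C(15,0)·0.095^0·0.905^15 = 0.223732
  k=1: C(15,1)·0.095^1·0.905^14 = 0.352286
  k=2: C(15,2)·0.095^2·0.905^13 = 0.258862
  k=3: C(15,3)·0.095^3·0.905^12 = 0.117751
  k=4: C(15,4)·0.095^4·0.905^11 = 0.037082
Total = 0.989713

0.9897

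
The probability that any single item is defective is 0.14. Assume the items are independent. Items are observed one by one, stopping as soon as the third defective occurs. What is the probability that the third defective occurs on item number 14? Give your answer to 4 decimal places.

Y = trial on which the third success occurs; negative binomial, r=3, p=0.14.
P(Y=14) = C(13,2) · p^3 · (1−p)^11
= 78 · 0.002744 · 0.19032 = 0.040734

0.0407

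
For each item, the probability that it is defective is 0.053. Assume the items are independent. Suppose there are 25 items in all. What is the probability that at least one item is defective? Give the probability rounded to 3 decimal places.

P(at least one) = 1 − P(none) = 1 − (1 − 0.053)^25
= 1 − 0.25630 = 0.74370

0.744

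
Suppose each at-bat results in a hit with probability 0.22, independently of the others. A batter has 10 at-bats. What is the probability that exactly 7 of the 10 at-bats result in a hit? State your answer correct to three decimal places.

X ~ Binomial(n=10, p=0.22).
P(X=7) = C(10,7) · p^7 · (1−p)^3
= 120 · 2.4944e-05 · 0.47455 = 0.00142

0.001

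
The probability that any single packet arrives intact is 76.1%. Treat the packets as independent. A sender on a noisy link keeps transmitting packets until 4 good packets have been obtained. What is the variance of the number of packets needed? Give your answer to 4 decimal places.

Y = total packets until the fourth success; negative binomial with r=4, p=0.761.
Var(Y) = r(1−p)/p² = 4·0.239 / 0.761² = 1.650778

1.6508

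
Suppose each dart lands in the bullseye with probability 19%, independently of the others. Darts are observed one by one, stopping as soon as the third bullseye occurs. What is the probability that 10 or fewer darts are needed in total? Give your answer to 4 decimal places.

Finishing within 10 darts ⇔ at least 3 successes in the first 10. With X ~ Binomial(10, 0.19), P(Y ≤ 10) = 1 − P(X ≤ 2).
  k=0: C(10,0)·0.19^0·0.81^10 = 0.121577
  k=1: C(10,1)·0.19^1·0.81^9 = 0.285180
  k=2: C(10,2)·0.19^2·0.81^8 = 0.301023
1 − 0.707780 = 0.292220

0.2922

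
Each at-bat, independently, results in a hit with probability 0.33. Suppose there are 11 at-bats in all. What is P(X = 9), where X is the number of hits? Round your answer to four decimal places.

X ~ Binomial(n=11, p=0.33).
P(X=9) = C(11,9) · p^9 · (1−p)^2
= 55 · 4.6411e-05 · 0.4489 = 0.001146

0.0011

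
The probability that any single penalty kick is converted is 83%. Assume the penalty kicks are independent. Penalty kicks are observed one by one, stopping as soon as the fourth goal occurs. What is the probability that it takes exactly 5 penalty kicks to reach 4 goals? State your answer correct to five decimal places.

Y = trial on which the fourth success occurs; negative binomial, r=4, p=0.83.
P(Y=5) = C(4,3) · p^4 · (1−p)^1
= 4 · 0.47458 · 0.17 = 0.3227166

0.32272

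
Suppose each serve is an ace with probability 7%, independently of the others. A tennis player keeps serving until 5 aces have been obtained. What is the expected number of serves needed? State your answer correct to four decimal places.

Y = total serves until the fifth success; negative binomial with r=5, p=0.07.
E[Y] = r / p = 5 / 0.07 = 71.428571

71.4286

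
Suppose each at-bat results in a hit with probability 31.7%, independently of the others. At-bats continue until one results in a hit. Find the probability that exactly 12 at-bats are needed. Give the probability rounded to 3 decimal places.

0.005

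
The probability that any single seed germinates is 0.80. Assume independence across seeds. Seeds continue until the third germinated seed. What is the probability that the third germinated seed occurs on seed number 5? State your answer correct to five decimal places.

Y = trial on which the third success occurs; negative binomial, r=3, p=0.80.
P(Y=5) = C(4,2) · p^3 · (1−p)^2
= 6 · 0.512 · 0.04 = 0.1228800

0.12288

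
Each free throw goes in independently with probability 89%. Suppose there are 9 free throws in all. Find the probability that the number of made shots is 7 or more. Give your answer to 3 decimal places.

0.933

X ~ Binomial(9, 0.89); P(X ≥ 7) = Σ C(9,k) p^k (1−p)^(9−k) over k:
  k=7: C(9,7)·0.89^7·0.11^2 = 0.19267
  k=8: C(9,8)·0.89^8·0.11^1 = 0.38972
  k=9: C(9,9)·0.89^9·0.11^0 = 0.35036
Total = 0.93275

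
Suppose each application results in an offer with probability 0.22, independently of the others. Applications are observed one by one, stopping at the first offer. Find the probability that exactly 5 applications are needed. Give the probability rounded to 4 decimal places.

0.0814

Geometric (trials to first success), p = 0.22.
P(Y = 5) = (1−p)^4 · p = 0.37015 · 0.22 = 0.081433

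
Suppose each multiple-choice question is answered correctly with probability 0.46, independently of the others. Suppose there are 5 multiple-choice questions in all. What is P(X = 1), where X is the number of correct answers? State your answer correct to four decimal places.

X ~ Binomial(n=5, p=0.46).
P(X=1) = C(5,1) · p^1 · (1−p)^4
= 5 · 0.46 · 0.085031 = 0.195570

0.1956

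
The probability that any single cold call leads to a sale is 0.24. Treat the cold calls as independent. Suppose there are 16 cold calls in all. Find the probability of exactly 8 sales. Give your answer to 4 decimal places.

0.0158

X ~ Binomial(n=16, p=0.24).
P(X=8) = C(16,8) · p^8 · (1−p)^8
= 12870 · 1.1008e-05 · 0.1113 = 0.015768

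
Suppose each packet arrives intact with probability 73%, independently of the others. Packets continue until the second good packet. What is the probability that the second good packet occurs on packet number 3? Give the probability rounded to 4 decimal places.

Y = trial on which the second success occurs; negative binomial, r=2, p=0.73.
P(Y=3) = C(2,1) · p^2 · (1−p)^1
= 2 · 0.5329 · 0.27 = 0.287766

0.2878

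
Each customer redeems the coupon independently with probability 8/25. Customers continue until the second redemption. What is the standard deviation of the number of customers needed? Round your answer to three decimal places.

Y = total customers until the second success; negative binomial with r=2, p=0.32.
SD(Y) = √[r(1−p)/p²] = √(13.28125) = 3.64434

3.644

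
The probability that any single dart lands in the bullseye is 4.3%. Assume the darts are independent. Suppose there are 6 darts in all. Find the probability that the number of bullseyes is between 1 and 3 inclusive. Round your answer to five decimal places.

X ~ Binomial(6, 0.043); P(1 ≤ X ≤ 3) = Σ C(6,k) p^k (1−p)^(6−k) over k:
  k=1: C(6,1)·0.043^1·0.957^5 = 0.2070997
  k=2: C(6,2)·0.043^2·0.957^4 = 0.0232635
  k=3: C(6,3)·0.043^3·0.957^3 = 0.0013937
Total = 0.2317569

0.23176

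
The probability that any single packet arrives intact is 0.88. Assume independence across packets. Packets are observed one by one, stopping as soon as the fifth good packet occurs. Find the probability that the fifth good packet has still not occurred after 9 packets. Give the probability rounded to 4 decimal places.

Needing more than 9 packets ⇔ fewer than 5 successes in the first 9. With X ~ Binomial(9, 0.88), P(Y > 9) = P(X ≤ 4).
  k=0: C(9,0)·0.88^0·0.12^9 = 0.000000
  k=1: C(9,1)·0.88^1·0.12^8 = 0.000000
  k=2: C(9,2)·0.88^2·0.12^7 = 0.000010
  k=3: C(9,3)·0.88^3·0.12^6 = 0.000171
  k=4: C(9,4)·0.88^4·0.12^5 = 0.001880
P(X ≤ 4) = 0.002061

0.0021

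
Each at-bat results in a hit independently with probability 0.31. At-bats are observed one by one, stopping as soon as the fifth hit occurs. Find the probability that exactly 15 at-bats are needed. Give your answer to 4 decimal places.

Y = trial on which the fifth success occurs; negative binomial, r=5, p=0.31.
P(Y=15) = C(14,4) · p^5 · (1−p)^10
= 1001 · 0.0028629 · 0.024462 = 0.070102

0.0701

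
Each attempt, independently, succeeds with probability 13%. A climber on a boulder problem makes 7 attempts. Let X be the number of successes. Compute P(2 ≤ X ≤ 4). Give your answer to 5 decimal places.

X ~ Binomial(7, 0.13); P(2 ≤ X ≤ 4) = Σ C(7,k) p^k (1−p)^(7−k) over k:
  k=2: C(7,2)·0.13^2·0.87^5 = 0.1768896
  k=3: C(7,3)·0.13^3·0.87^4 = 0.0440530
  k=4: C(7,4)·0.13^4·0.87^3 = 0.0065826
Total = 0.2275252

0.22753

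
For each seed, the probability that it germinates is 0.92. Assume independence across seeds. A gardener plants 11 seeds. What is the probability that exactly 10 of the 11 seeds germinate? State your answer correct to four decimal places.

0.3823

X ~ Binomial(n=11, p=0.92).
P(X=10) = C(11,10) · p^10 · (1−p)^1
= 11 · 0.43439 · 0.08 = 0.382262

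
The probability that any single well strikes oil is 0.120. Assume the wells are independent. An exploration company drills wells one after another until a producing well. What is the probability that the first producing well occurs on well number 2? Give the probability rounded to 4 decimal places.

Geometric (trials to first success), p = 0.12.
P(Y = 2) = (1−p)^1 · p = 0.88 · 0.12 = 0.105600

0.1056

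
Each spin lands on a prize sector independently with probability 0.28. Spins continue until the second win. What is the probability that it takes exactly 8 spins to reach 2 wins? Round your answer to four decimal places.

Y = trial on which the second success occurs; negative binomial, r=2, p=0.28.
P(Y=8) = C(7,1) · p^2 · (1−p)^6
= 7 · 0.0784 · 0.13931 = 0.076456

0.0765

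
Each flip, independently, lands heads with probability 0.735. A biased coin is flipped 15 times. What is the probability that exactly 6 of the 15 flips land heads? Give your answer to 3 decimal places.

0.005

X ~ Binomial(n=15, p=0.735).
P(X=6) = C(15,6) · p^6 · (1−p)^9
= 5005 · 0.15766 · 6.4449e-06 = 0.00509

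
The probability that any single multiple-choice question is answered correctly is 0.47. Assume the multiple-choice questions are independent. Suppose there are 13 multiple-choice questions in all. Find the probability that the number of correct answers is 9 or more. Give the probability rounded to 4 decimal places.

0.0918

X ~ Binomial(13, 0.47); P(X ≥ 9) = Σ C(13,k) p^k (1−p)^(13−k) over k:
  k=9: C(13,9)·0.47^9·0.53^4 = 0.063138
  k=10: C(13,10)·0.47^10·0.53^3 = 0.022396
  k=11: C(13,11)·0.47^11·0.53^2 = 0.005417
  k=12: C(13,12)·0.47^12·0.53^1 = 0.000801
  k=13: C(13,13)·0.47^13·0.53^0 = 0.000055
Total = 0.091806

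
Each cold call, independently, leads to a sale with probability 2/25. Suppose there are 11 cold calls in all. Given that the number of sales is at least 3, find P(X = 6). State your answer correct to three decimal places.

0.002

X ~ Binomial(11, 0.08). Want P(X=6 | X≥3) = P(X=6) / P(X≥3).
P(X=6) = C(11,6)·0.08^6·0.92^5 = 0.00008
P(X≥3) = 1 − 0.39964 − 0.38226 − 0.16620 = 0.05190
Ratio = 0.00008 / 0.05190 = 0.00154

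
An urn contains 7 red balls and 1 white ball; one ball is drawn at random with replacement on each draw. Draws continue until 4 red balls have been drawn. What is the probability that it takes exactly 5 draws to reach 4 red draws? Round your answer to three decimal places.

Y = trial on which the fourth success occurs; negative binomial, r=4, p=0.875.
P(Y=5) = C(4,3) · p^4 · (1−p)^1
= 4 · 0.58618 · 0.125 = 0.29309

0.293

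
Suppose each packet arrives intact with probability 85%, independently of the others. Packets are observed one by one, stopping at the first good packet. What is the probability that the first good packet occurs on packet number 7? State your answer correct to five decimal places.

0.00001

Geometric (trials to first success), p = 0.85.
P(Y = 7) = (1−p)^6 · p = 1.1391e-05 · 0.85 = 0.0000097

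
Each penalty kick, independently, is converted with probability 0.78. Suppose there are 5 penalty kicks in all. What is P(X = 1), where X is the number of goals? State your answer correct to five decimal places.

X ~ Binomial(n=5, p=0.78).
P(X=1) = C(5,1) · p^1 · (1−p)^4
= 5 · 0.78 · 0.0023426 = 0.0091360

0.00914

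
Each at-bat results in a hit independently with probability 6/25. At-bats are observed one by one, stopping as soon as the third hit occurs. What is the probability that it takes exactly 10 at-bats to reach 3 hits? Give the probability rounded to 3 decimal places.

Y = trial on which the third success occurs; negative binomial, r=3, p=0.24.
P(Y=10) = C(9,2) · p^3 · (1−p)^7
= 36 · 0.013824 · 0.14645 = 0.07288

0.073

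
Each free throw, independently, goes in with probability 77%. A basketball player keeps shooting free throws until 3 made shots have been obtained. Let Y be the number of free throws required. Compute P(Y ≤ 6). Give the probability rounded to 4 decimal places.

0.9720

Finishing within 6 free throws ⇔ at least 3 successes in the first 6. With X ~ Binomial(6, 0.77), P(Y ≤ 6) = 1 − P(X ≤ 2).
  k=0: C(6,0)·0.77^0·0.23^6 = 0.000148
  k=1: C(6,1)·0.77^1·0.23^5 = 0.002974
  k=2: C(6,2)·0.77^2·0.23^4 = 0.024888
1 − 0.028009 = 0.971991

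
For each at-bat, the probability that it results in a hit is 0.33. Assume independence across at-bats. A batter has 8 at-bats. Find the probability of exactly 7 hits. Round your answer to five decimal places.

0.00228

X ~ Binomial(n=8, p=0.33).
P(X=7) = C(8,7) · p^7 · (1−p)^1
= 8 · 0.00042618 · 0.67 = 0.0022843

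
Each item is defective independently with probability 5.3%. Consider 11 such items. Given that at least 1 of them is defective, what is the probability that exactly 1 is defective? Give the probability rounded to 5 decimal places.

0.75046

X ~ Binomial(11, 0.053). Want P(X=1 | X≥1) = P(X=1) / P(X≥1).
P(X=1) = C(11,1)·0.053^1·0.947^10 = 0.3381959
P(X≥1) = 1 − 0.5493508 = 0.4506492
Ratio = 0.3381959 / 0.4506492 = 0.7504638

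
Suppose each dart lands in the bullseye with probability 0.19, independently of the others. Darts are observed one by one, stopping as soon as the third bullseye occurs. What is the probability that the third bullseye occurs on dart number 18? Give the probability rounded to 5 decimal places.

Y = trial on which the third success occurs; negative binomial, r=3, p=0.19.
P(Y=18) = C(17,2) · p^3 · (1−p)^15
= 136 · 0.006859 · 0.042391 = 0.0395435

0.03954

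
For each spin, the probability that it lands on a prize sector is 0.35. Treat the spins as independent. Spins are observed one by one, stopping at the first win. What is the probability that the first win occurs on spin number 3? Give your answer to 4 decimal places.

0.1479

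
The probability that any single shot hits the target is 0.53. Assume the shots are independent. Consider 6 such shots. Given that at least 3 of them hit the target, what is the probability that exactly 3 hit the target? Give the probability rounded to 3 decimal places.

X ~ Binomial(6, 0.53). Want P(X=3 | X≥3) = P(X=3) / P(X≥3).
P(X=3) = C(6,3)·0.53^3·0.47^3 = 0.30914
P(X≥3) = 1 − 0.01078 − 0.07293 − 0.20561 = 0.71068
Ratio = 0.30914 / 0.71068 = 0.43499

0.435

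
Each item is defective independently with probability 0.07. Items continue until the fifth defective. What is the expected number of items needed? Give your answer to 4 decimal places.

71.4286

Y = total items until the fifth success; negative binomial with r=5, p=0.07.
E[Y] = r / p = 5 / 0.07 = 71.428571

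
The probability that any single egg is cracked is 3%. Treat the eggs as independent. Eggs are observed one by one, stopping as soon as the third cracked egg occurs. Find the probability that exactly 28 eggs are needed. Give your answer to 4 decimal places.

0.0044

Y = trial on which the third success occurs; negative binomial, r=3, p=0.03.
P(Y=28) = C(27,2) · p^3 · (1−p)^25
= 351 · 2.7e-05 · 0.46697 = 0.004426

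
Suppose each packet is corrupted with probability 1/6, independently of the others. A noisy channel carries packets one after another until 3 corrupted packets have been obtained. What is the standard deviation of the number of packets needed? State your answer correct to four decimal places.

9.4868

Y = total packets until the third success; negative binomial with r=3, p=0.166667.
SD(Y) = √[r(1−p)/p²] = √(90.000000) = 9.486833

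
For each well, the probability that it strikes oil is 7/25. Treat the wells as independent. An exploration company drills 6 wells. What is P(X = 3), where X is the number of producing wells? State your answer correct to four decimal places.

0.1639

X ~ Binomial(n=6, p=0.28).
P(X=3) = C(6,3) · p^3 · (1−p)^3
= 20 · 0.021952 · 0.37325 = 0.163871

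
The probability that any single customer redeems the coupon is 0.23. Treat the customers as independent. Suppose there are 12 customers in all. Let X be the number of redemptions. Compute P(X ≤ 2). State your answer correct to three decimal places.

X ~ Binomial(12, 0.23); P(X ≤ 2) = Σ C(12,k) p^k (1−p)^(12−k) over k:
  k=0: C(12,0)·0.23^0·0.77^12 = 0.04344
  k=1: C(12,1)·0.23^1·0.77^11 = 0.15571
  k=2: C(12,2)·0.23^2·0.77^10 = 0.25580
Total = 0.45495

0.455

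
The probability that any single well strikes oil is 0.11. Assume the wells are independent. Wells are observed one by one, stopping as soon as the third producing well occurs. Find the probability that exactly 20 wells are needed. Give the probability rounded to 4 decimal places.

0.0314

Y = trial on which the third success occurs; negative binomial, r=3, p=0.11.
P(Y=20) = C(19,2) · p^3 · (1−p)^17
= 171 · 0.001331 · 0.13792 = 0.031391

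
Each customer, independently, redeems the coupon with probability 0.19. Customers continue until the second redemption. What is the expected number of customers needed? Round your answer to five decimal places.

10.52632

Y = total customers until the second success; negative binomial with r=2, p=0.19.
E[Y] = r / p = 2 / 0.19 = 10.5263158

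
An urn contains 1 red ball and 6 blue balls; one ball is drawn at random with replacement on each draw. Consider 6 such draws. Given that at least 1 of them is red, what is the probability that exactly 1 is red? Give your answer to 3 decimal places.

0.657

X ~ Binomial(6, 0.142857). Want P(X=1 | X≥1) = P(X=1) / P(X≥1).
P(X=1) = C(6,1)·0.142857^1·0.857143^5 = 0.39657
P(X≥1) = 1 − 0.39657 = 0.60343
Ratio = 0.39657 / 0.60343 = 0.65719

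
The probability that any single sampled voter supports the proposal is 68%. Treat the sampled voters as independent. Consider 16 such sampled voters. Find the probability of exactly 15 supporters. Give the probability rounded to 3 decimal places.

0.016

X ~ Binomial(n=16, p=0.68).
P(X=15) = C(16,15) · p^15 · (1−p)^1
= 16 · 0.0030735 · 0.32 = 0.01574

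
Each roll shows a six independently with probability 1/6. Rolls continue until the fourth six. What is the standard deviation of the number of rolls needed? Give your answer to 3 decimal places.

10.954

Y = total rolls until the fourth success; negative binomial with r=4, p=0.166667.
SD(Y) = √[r(1−p)/p²] = √(120.00000) = 10.95445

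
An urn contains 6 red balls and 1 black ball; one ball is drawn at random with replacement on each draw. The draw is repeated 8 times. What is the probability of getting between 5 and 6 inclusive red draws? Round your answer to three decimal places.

X ~ Binomial(8, 0.857143); P(5 ≤ X ≤ 6) = Σ C(8,k) p^k (1−p)^(8−k) over k:
  k=5: C(8,5)·0.857143^5·0.142857^3 = 0.07554
  k=6: C(8,6)·0.857143^6·0.142857^2 = 0.22661
Total = 0.30215

0.302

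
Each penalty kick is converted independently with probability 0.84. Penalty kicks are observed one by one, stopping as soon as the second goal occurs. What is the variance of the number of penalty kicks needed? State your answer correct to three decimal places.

Y = total penalty kicks until the second success; negative binomial with r=2, p=0.84.
Var(Y) = r(1−p)/p² = 2·0.16 / 0.84² = 0.45351

0.454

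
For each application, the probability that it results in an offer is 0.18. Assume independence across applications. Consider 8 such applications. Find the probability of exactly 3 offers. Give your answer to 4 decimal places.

0.1211

X ~ Binomial(n=8, p=0.18).
P(X=3) = C(8,3) · p^3 · (1−p)^5
= 56 · 0.005832 · 0.37074 = 0.121081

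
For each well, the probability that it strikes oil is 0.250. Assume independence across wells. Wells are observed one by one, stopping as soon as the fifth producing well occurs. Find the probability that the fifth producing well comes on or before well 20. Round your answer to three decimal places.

0.585

Finishing within 20 wells ⇔ at least 5 successes in the first 20. With X ~ Binomial(20, 0.25), P(Y ≤ 20) = 1 − P(X ≤ 4).
  k=0: C(20,0)·0.25^0·0.75^20 = 0.00317
  k=1: C(20,1)·0.25^1·0.75^19 = 0.02114
  k=2: C(20,2)·0.25^2·0.75^18 = 0.06695
  k=3: C(20,3)·0.25^3·0.75^17 = 0.13390
  k=4: C(20,4)·0.25^4·0.75^16 = 0.18969
1 − 0.41484 = 0.58516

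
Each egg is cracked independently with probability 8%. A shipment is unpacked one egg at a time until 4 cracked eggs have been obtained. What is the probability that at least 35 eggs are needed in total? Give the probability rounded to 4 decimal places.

0.7125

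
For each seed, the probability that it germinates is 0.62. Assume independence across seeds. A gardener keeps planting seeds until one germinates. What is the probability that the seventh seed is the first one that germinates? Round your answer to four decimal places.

Geometric (trials to first success), p = 0.62.
P(Y = 7) = (1−p)^6 · p = 0.0030109 · 0.62 = 0.001867

0.0019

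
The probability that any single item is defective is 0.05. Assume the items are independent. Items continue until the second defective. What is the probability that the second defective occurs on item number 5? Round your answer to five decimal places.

0.00857

Y = trial on which the second success occurs; negative binomial, r=2, p=0.05.
P(Y=5) = C(4,1) · p^2 · (1−p)^3
= 4 · 0.0025 · 0.85737 = 0.0085737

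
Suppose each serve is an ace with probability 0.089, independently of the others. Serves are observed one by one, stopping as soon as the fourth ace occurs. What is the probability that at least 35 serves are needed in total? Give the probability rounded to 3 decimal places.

Needing more than 34 serves ⇔ fewer than 4 successes in the first 34. With X ~ Binomial(34, 0.089), P(Y > 34) = P(X ≤ 3).
  k=0: C(34,0)·0.089^0·0.911^34 = 0.04204
  k=1: C(34,1)·0.089^1·0.911^33 = 0.13963
  k=2: C(34,2)·0.089^2·0.911^32 = 0.22508
  k=3: C(34,3)·0.089^3·0.911^31 = 0.23455
P(X ≤ 3) = 0.64129

0.641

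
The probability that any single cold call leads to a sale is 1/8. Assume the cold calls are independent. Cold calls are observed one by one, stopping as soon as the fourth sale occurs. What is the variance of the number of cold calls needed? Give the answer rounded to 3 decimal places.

224.000

Y = total cold calls until the fourth success; negative binomial with r=4, p=0.125.
Var(Y) = r(1−p)/p² = 4·0.875 / 0.125² = 224.00000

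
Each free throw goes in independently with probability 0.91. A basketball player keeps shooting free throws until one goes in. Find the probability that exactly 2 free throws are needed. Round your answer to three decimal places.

0.082

Geometric (trials to first success), p = 0.91.
P(Y = 2) = (1−p)^1 · p = 0.09 · 0.91 = 0.08190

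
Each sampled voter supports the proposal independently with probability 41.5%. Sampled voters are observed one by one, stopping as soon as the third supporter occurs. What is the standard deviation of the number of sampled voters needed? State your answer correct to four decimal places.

Y = total sampled voters until the third success; negative binomial with r=3, p=0.415.
SD(Y) = √[r(1−p)/p²] = √(10.190158) = 3.192203

3.1922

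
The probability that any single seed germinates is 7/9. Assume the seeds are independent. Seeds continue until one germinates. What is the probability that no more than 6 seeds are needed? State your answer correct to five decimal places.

0.99988

Y = number of seeds to the first success; geometric, p = 0.777778.
P(Y ≤ 6) = 1 − (1−p)^6 = 1 − 0.0001204 = 0.9998796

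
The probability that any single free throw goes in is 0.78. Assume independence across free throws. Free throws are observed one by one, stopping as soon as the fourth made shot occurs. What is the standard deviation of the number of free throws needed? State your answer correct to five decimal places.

Y = total free throws until the fourth success; negative binomial with r=4, p=0.78.
SD(Y) = √[r(1−p)/p²] = √(1.4464168) = 1.2026707

1.20267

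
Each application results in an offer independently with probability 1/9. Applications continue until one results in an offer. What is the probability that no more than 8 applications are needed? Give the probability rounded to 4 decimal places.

Y = number of applications to the first success; geometric, p = 0.111111.
P(Y ≤ 8) = 1 − (1−p)^8 = 1 − 0.389744 = 0.610256

0.6103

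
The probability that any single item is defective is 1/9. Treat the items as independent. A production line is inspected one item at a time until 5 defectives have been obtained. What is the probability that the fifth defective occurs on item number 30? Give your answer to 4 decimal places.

0.0212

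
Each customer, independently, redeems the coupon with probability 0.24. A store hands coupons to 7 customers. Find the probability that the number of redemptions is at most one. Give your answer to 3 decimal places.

0.470

X ~ Binomial(7, 0.24); P(X ≤ 1) = Σ C(7,k) p^k (1−p)^(7−k) over k:
  k=0: C(7,0)·0.24^0·0.76^7 = 0.14645
  k=1: C(7,1)·0.24^1·0.76^6 = 0.32374
Total = 0.47019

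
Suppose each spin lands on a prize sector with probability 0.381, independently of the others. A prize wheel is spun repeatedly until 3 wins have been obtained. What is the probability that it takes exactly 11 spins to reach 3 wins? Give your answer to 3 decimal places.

Y = trial on which the third success occurs; negative binomial, r=3, p=0.381.
P(Y=11) = C(10,2) · p^3 · (1−p)^8
= 45 · 0.055306 · 0.021554 = 0.05364

0.054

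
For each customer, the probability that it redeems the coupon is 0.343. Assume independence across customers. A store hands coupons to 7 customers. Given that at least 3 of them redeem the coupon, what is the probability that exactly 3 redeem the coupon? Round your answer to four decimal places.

X ~ Binomial(7, 0.343). Want P(X=3 | X≥3) = P(X=3) / P(X≥3).
P(X=3) = C(7,3)·0.343^3·0.657^4 = 0.263155
P(X≥3) = 1 − 0.052839 − 0.193101 − 0.302437 = 0.451623
Ratio = 0.263155 / 0.451623 = 0.582688

0.5827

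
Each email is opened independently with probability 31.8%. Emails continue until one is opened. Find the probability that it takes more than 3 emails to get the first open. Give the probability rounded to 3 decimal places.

0.317

Y = number of emails to the first success; geometric, p = 0.318.
P(Y > 3) = P(first 3 all fail) = (1−p)^3 = 0.31721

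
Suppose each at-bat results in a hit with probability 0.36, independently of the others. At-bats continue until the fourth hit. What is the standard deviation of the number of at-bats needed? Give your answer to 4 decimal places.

4.4444

Y = total at-bats until the fourth success; negative binomial with r=4, p=0.36.
SD(Y) = √[r(1−p)/p²] = √(19.753086) = 4.444444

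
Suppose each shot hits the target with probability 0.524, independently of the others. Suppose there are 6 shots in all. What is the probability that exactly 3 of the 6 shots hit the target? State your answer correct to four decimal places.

0.3103

X ~ Binomial(n=6, p=0.524).
P(X=3) = C(6,3) · p^3 · (1−p)^3
= 20 · 0.14388 · 0.10785 = 0.310345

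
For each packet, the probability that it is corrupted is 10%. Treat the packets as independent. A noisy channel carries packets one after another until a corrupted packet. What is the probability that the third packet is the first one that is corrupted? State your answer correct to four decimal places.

0.0810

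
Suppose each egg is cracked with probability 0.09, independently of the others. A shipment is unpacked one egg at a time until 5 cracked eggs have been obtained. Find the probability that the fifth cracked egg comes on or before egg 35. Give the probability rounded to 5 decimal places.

Finishing within 35 eggs ⇔ at least 5 successes in the first 35. With X ~ Binomial(35, 0.09), P(Y ≤ 35) = 1 − P(X ≤ 4).
  k=0: C(35,0)·0.09^0·0.91^35 = 0.0368510
  k=1: C(35,1)·0.09^1·0.91^34 = 0.1275610
  k=2: C(35,2)·0.09^2·0.91^33 = 0.2144707
  k=3: C(35,3)·0.09^3·0.91^32 = 0.2333252
  k=4: C(35,4)·0.09^4·0.91^31 = 0.1846090
1 − 0.7968169 = 0.2031831

0.20318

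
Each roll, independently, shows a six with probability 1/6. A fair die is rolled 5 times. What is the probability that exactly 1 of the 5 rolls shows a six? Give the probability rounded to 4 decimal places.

X ~ Binomial(n=5, p=0.166667).
P(X=1) = C(5,1) · p^1 · (1−p)^4
= 5 · 0.16667 · 0.48225 = 0.401878

0.4019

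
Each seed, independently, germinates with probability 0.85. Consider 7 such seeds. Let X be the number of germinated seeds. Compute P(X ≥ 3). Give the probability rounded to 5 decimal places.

0.99878

X ~ Binomial(7, 0.85); P(X ≥ 3) = Σ C(7,k) p^k (1−p)^(7−k) over k:
  k=3: C(7,3)·0.85^3·0.15^4 = 0.0108815
  k=4: C(7,4)·0.85^4·0.15^3 = 0.0616620
  k=5: C(7,5)·0.85^5·0.15^2 = 0.2096508
  k=6: C(7,6)·0.85^6·0.15^1 = 0.3960070
  k=7: C(7,7)·0.85^7·0.15^0 = 0.3205771
Total = 0.9987784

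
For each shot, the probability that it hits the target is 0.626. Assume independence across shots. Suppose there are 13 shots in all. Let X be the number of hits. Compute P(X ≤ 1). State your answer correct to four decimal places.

0.0001

X ~ Binomial(13, 0.626); P(X ≤ 1) = Σ C(13,k) p^k (1−p)^(13−k) over k:
  k=0: C(13,0)·0.626^0·0.374^13 = 0.000003
  k=1: C(13,1)·0.626^1·0.374^12 = 0.000061
Total = 0.000064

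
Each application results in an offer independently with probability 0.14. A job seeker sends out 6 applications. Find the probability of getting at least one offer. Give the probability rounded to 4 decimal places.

P(at least one) = 1 − P(none) = 1 − (1 − 0.14)^6
= 1 − 0.404567 = 0.595433

0.5954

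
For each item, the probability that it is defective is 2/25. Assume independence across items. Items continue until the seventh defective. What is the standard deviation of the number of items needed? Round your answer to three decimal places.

31.721

Y = total items until the seventh success; negative binomial with r=7, p=0.08.
SD(Y) = √[r(1−p)/p²] = √(1006.25000) = 31.72144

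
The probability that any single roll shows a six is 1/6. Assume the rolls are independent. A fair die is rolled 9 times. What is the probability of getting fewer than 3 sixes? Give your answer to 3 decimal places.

0.822

X ~ Binomial(9, 0.166667); P(X ≤ 2) = Σ C(9,k) p^k (1−p)^(9−k) over k:
  k=0: C(9,0)·0.166667^0·0.833333^9 = 0.19381
  k=1: C(9,1)·0.166667^1·0.833333^8 = 0.34885
  k=2: C(9,2)·0.166667^2·0.833333^7 = 0.27908
Total = 0.82174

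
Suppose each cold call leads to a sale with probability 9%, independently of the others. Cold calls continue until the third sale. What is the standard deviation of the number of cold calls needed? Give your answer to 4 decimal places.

18.3586

Y = total cold calls until the third success; negative binomial with r=3, p=0.09.
SD(Y) = √[r(1−p)/p²] = √(337.037037) = 18.358568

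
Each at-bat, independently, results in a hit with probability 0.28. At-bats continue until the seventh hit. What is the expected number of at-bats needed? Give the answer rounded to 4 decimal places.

Y = total at-bats until the seventh success; negative binomial with r=7, p=0.28.
E[Y] = r / p = 7 / 0.28 = 25.000000

25.0000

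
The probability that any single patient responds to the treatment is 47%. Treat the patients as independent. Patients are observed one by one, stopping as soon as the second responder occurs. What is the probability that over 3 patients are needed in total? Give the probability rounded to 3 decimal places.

0.545

Needing more than 3 patients ⇔ fewer than 2 successes in the first 3. With X ~ Binomial(3, 0.47), P(Y > 3) = P(X ≤ 1).
  k=0: C(3,0)·0.47^0·0.53^3 = 0.14888
  k=1: C(3,1)·0.47^1·0.53^2 = 0.39607
P(X ≤ 1) = 0.54495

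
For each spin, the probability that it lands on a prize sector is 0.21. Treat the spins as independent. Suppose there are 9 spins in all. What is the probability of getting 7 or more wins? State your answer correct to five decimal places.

0.00043

X ~ Binomial(9, 0.21); P(X ≥ 7) = Σ C(9,k) p^k (1−p)^(9−k) over k:
  k=7: C(9,7)·0.21^7·0.79^2 = 0.0004047
  k=8: C(9,8)·0.21^8·0.79^1 = 0.0000269
  k=9: C(9,9)·0.21^9·0.79^0 = 0.0000008
Total = 0.0004323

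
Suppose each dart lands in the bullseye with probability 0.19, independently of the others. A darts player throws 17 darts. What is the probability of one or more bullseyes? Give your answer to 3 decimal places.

P(at least one) = 1 − P(none) = 1 − (1 − 0.19)^17
= 1 − 0.02781 = 0.97219

0.972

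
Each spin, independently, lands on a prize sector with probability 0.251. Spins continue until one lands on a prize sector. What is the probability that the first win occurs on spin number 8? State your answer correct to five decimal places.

0.03319

Geometric (trials to first success), p = 0.251.
P(Y = 8) = (1−p)^7 · p = 0.13224 · 0.251 = 0.0331930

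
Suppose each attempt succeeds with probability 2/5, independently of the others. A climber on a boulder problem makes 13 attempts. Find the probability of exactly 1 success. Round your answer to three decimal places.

0.011

X ~ Binomial(n=13, p=0.40).
P(X=1) = C(13,1) · p^1 · (1−p)^12
= 13 · 0.4 · 0.0021768 = 0.01132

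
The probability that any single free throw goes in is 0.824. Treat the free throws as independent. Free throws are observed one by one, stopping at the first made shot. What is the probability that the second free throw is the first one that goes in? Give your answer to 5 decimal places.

0.14502

Geometric (trials to first success), p = 0.824.
P(Y = 2) = (1−p)^1 · p = 0.176 · 0.824 = 0.1450240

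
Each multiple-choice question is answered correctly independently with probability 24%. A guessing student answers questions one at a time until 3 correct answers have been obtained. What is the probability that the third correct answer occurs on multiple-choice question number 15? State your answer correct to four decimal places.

0.0467

Y = trial on which the third success occurs; negative binomial, r=3, p=0.24.
P(Y=15) = C(14,2) · p^3 · (1−p)^12
= 91 · 0.013824 · 0.037133 = 0.046713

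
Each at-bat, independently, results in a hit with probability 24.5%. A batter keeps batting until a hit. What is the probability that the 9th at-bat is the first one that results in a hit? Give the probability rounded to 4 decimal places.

Geometric (trials to first success), p = 0.245.
P(Y = 9) = (1−p)^8 · p = 0.10558 · 0.245 = 0.025867

0.0259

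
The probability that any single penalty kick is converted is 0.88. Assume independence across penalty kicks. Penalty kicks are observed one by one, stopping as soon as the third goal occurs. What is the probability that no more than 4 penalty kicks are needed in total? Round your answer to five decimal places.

0.92680

Finishing within 4 penalty kicks ⇔ at least 3 successes in the first 4. With X ~ Binomial(4, 0.88), P(Y ≤ 4) = 1 − P(X ≤ 2).
  k=0: C(4,0)·0.88^0·0.12^4 = 0.0002074
  k=1: C(4,1)·0.88^1·0.12^3 = 0.0060826
  k=2: C(4,2)·0.88^2·0.12^2 = 0.0669082
1 − 0.0731981 = 0.9268019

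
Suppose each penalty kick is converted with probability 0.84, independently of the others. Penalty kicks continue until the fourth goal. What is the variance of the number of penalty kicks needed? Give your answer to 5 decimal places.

0.90703

Y = total penalty kicks until the fourth success; negative binomial with r=4, p=0.84.
Var(Y) = r(1−p)/p² = 4·0.16 / 0.84² = 0.9070295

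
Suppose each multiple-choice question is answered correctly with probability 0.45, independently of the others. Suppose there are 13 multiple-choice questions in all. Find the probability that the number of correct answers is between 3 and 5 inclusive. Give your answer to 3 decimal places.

X ~ Binomial(13, 0.45); P(3 ≤ X ≤ 5) = Σ C(13,k) p^k (1−p)^(13−k) over k:
  k=3: C(13,3)·0.45^3·0.55^10 = 0.06601
  k=4: C(13,4)·0.45^4·0.55^9 = 0.13503
  k=5: C(13,5)·0.45^5·0.55^8 = 0.19886
Total = 0.39990

0.400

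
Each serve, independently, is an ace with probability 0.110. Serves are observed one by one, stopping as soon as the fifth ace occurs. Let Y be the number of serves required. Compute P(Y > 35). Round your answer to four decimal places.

0.6601

Needing more than 35 serves ⇔ fewer than 5 successes in the first 35. With X ~ Binomial(35, 0.11), P(Y > 35) = P(X ≤ 4).
  k=0: C(35,0)·0.11^0·0.89^35 = 0.016930
  k=1: C(35,1)·0.11^1·0.89^34 = 0.073235
  k=2: C(35,2)·0.11^2·0.89^33 = 0.153877
  k=3: C(35,3)·0.11^3·0.89^32 = 0.209203
  k=4: C(35,4)·0.11^4·0.89^31 = 0.206852
P(X ≤ 4) = 0.660097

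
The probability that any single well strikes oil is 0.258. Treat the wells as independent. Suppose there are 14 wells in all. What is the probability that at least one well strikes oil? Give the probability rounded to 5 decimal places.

P(at least one) = 1 − P(none) = 1 − (1 − 0.258)^14
= 1 − 0.0153340 = 0.9846660

0.98467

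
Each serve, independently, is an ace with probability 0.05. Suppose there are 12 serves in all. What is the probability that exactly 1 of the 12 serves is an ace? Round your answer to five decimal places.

0.34128

X ~ Binomial(n=12, p=0.05).
P(X=1) = C(12,1) · p^1 · (1−p)^11
= 12 · 0.05 · 0.5688 = 0.3412801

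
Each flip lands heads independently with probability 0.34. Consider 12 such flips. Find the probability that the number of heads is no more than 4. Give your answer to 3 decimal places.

X ~ Binomial(12, 0.34); P(X ≤ 4) = Σ C(12,k) p^k (1−p)^(12−k) over k:
  k=0: C(12,0)·0.34^0·0.66^12 = 0.00683
  k=1: C(12,1)·0.34^1·0.66^11 = 0.04223
  k=2: C(12,2)·0.34^2·0.66^10 = 0.11966
  k=3: C(12,3)·0.34^3·0.66^9 = 0.20547
  k=4: C(12,4)·0.34^4·0.66^8 = 0.23816
Total = 0.61236

0.612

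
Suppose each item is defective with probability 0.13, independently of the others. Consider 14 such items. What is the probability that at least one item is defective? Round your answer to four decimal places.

P(at least one) = 1 − P(none) = 1 − (1 − 0.13)^14
= 1 − 0.142321 = 0.857679

0.8577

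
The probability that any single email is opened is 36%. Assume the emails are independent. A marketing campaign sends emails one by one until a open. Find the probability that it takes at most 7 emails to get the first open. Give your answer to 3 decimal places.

0.956

Y = number of emails to the first success; geometric, p = 0.36.
P(Y ≤ 7) = 1 − (1−p)^7 = 1 − 0.04398 = 0.95602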